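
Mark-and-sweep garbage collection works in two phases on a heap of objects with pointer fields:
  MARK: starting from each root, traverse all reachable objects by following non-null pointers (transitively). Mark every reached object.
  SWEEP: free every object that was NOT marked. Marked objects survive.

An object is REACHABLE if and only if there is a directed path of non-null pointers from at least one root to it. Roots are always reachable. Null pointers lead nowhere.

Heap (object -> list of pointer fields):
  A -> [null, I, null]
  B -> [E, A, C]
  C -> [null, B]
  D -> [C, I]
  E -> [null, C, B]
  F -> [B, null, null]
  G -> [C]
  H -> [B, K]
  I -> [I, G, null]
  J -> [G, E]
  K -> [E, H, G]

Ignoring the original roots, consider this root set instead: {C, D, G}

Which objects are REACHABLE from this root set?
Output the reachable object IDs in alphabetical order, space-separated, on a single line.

Roots: C D G
Mark C: refs=null B, marked=C
Mark D: refs=C I, marked=C D
Mark G: refs=C, marked=C D G
Mark B: refs=E A C, marked=B C D G
Mark I: refs=I G null, marked=B C D G I
Mark E: refs=null C B, marked=B C D E G I
Mark A: refs=null I null, marked=A B C D E G I
Unmarked (collected): F H J K

Answer: A B C D E G I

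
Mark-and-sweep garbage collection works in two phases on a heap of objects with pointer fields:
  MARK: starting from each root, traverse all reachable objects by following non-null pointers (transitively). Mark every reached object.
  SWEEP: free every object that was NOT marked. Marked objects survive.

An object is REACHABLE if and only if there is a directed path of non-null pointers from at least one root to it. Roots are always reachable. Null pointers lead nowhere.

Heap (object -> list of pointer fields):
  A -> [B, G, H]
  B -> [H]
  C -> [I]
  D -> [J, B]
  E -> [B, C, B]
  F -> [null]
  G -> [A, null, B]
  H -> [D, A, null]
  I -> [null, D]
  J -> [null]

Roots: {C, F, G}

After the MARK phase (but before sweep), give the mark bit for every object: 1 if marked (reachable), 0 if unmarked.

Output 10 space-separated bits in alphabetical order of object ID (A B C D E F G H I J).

Answer: 1 1 1 1 0 1 1 1 1 1

Derivation:
Roots: C F G
Mark C: refs=I, marked=C
Mark F: refs=null, marked=C F
Mark G: refs=A null B, marked=C F G
Mark I: refs=null D, marked=C F G I
Mark A: refs=B G H, marked=A C F G I
Mark B: refs=H, marked=A B C F G I
Mark D: refs=J B, marked=A B C D F G I
Mark H: refs=D A null, marked=A B C D F G H I
Mark J: refs=null, marked=A B C D F G H I J
Unmarked (collected): E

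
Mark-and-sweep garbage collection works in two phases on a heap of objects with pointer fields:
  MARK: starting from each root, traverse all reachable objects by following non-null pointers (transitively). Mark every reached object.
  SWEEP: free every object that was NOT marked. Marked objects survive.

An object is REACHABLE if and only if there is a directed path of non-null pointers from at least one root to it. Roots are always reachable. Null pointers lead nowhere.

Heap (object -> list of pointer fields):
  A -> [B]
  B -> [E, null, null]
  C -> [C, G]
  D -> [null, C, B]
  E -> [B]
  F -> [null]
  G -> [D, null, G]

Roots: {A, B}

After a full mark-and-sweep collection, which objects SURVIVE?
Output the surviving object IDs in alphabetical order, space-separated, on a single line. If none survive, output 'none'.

Answer: A B E

Derivation:
Roots: A B
Mark A: refs=B, marked=A
Mark B: refs=E null null, marked=A B
Mark E: refs=B, marked=A B E
Unmarked (collected): C D F G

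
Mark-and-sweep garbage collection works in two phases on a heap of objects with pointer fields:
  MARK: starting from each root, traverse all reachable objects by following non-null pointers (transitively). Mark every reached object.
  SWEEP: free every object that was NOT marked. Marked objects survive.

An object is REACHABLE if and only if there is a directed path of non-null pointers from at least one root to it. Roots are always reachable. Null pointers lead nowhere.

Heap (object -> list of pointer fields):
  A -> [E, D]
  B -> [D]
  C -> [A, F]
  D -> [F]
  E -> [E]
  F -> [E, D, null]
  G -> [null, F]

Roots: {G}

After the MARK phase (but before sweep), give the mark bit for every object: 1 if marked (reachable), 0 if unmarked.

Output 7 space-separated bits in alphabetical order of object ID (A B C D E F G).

Answer: 0 0 0 1 1 1 1

Derivation:
Roots: G
Mark G: refs=null F, marked=G
Mark F: refs=E D null, marked=F G
Mark E: refs=E, marked=E F G
Mark D: refs=F, marked=D E F G
Unmarked (collected): A B C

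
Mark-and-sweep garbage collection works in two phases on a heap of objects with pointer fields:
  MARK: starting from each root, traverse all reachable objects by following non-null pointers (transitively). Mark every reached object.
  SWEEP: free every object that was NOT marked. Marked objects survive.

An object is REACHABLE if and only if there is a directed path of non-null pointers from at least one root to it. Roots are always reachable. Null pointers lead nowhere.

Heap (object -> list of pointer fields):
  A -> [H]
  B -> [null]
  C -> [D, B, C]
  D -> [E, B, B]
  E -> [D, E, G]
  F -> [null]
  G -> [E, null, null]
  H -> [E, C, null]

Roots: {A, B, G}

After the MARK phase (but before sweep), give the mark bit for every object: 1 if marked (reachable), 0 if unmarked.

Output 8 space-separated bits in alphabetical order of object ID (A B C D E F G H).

Roots: A B G
Mark A: refs=H, marked=A
Mark B: refs=null, marked=A B
Mark G: refs=E null null, marked=A B G
Mark H: refs=E C null, marked=A B G H
Mark E: refs=D E G, marked=A B E G H
Mark C: refs=D B C, marked=A B C E G H
Mark D: refs=E B B, marked=A B C D E G H
Unmarked (collected): F

Answer: 1 1 1 1 1 0 1 1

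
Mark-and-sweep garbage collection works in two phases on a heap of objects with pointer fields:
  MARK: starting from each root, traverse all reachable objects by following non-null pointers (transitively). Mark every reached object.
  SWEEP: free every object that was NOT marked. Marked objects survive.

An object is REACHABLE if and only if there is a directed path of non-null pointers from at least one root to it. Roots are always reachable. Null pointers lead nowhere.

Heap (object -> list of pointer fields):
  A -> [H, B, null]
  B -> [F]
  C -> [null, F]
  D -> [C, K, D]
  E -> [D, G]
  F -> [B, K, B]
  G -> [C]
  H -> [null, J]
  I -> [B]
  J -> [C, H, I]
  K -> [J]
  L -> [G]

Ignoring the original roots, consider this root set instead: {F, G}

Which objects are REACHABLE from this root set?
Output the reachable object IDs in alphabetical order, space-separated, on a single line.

Roots: F G
Mark F: refs=B K B, marked=F
Mark G: refs=C, marked=F G
Mark B: refs=F, marked=B F G
Mark K: refs=J, marked=B F G K
Mark C: refs=null F, marked=B C F G K
Mark J: refs=C H I, marked=B C F G J K
Mark H: refs=null J, marked=B C F G H J K
Mark I: refs=B, marked=B C F G H I J K
Unmarked (collected): A D E L

Answer: B C F G H I J K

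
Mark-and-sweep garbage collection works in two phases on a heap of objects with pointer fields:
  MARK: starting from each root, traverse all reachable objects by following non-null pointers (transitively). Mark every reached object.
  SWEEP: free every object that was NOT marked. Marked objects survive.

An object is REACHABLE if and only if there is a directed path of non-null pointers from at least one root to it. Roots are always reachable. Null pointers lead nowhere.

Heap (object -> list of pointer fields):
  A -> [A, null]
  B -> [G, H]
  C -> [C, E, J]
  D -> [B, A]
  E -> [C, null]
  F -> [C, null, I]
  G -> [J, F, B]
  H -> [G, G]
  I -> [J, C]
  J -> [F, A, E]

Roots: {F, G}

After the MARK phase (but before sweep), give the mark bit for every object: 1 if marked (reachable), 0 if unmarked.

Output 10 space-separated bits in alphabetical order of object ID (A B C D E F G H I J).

Roots: F G
Mark F: refs=C null I, marked=F
Mark G: refs=J F B, marked=F G
Mark C: refs=C E J, marked=C F G
Mark I: refs=J C, marked=C F G I
Mark J: refs=F A E, marked=C F G I J
Mark B: refs=G H, marked=B C F G I J
Mark E: refs=C null, marked=B C E F G I J
Mark A: refs=A null, marked=A B C E F G I J
Mark H: refs=G G, marked=A B C E F G H I J
Unmarked (collected): D

Answer: 1 1 1 0 1 1 1 1 1 1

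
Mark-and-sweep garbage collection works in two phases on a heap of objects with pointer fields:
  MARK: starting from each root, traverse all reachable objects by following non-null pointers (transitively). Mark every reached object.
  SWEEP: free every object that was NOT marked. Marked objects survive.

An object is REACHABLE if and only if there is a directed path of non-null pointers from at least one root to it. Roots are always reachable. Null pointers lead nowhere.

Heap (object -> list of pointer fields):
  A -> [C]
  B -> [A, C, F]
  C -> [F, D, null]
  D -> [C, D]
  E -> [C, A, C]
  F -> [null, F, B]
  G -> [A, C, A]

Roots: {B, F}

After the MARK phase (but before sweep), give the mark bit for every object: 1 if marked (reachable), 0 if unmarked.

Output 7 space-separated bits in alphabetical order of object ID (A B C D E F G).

Roots: B F
Mark B: refs=A C F, marked=B
Mark F: refs=null F B, marked=B F
Mark A: refs=C, marked=A B F
Mark C: refs=F D null, marked=A B C F
Mark D: refs=C D, marked=A B C D F
Unmarked (collected): E G

Answer: 1 1 1 1 0 1 0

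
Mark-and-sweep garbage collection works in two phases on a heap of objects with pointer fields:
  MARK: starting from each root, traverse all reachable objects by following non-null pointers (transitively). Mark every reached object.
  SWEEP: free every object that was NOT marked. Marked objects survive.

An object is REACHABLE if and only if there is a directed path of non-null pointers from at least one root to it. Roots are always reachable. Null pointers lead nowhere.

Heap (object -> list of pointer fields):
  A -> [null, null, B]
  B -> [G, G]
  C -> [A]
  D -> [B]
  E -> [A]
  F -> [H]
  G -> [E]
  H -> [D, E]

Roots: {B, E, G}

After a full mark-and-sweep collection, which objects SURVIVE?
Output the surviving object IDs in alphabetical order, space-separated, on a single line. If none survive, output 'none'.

Answer: A B E G

Derivation:
Roots: B E G
Mark B: refs=G G, marked=B
Mark E: refs=A, marked=B E
Mark G: refs=E, marked=B E G
Mark A: refs=null null B, marked=A B E G
Unmarked (collected): C D F H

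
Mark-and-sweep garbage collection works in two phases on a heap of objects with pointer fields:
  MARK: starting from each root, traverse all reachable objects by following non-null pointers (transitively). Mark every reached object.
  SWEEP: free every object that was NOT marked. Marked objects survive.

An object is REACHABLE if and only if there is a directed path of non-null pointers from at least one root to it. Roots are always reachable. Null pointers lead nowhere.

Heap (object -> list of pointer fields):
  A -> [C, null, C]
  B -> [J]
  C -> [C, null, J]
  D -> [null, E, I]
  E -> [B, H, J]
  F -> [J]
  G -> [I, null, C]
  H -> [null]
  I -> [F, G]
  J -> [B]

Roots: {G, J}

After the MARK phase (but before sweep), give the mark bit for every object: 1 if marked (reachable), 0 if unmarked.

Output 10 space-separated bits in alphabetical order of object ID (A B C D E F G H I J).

Answer: 0 1 1 0 0 1 1 0 1 1

Derivation:
Roots: G J
Mark G: refs=I null C, marked=G
Mark J: refs=B, marked=G J
Mark I: refs=F G, marked=G I J
Mark C: refs=C null J, marked=C G I J
Mark B: refs=J, marked=B C G I J
Mark F: refs=J, marked=B C F G I J
Unmarked (collected): A D E H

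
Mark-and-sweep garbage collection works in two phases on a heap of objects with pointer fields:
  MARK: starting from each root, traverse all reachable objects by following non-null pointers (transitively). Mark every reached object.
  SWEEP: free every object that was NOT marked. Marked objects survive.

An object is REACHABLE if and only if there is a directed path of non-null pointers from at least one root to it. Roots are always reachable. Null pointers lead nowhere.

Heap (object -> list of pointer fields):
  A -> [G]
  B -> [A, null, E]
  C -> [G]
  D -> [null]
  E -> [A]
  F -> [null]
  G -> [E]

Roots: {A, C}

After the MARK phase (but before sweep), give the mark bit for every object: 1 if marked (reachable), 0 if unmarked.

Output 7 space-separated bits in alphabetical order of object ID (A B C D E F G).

Roots: A C
Mark A: refs=G, marked=A
Mark C: refs=G, marked=A C
Mark G: refs=E, marked=A C G
Mark E: refs=A, marked=A C E G
Unmarked (collected): B D F

Answer: 1 0 1 0 1 0 1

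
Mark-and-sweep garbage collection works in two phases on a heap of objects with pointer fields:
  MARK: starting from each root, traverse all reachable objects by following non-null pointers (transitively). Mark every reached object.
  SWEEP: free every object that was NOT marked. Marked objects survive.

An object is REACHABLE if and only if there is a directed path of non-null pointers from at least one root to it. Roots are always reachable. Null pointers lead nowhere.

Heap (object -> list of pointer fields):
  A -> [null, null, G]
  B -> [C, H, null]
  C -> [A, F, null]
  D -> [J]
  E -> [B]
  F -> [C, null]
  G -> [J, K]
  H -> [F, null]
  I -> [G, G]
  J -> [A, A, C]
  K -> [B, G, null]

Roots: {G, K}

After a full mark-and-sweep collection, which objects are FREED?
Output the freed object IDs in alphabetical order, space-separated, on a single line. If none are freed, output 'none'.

Answer: D E I

Derivation:
Roots: G K
Mark G: refs=J K, marked=G
Mark K: refs=B G null, marked=G K
Mark J: refs=A A C, marked=G J K
Mark B: refs=C H null, marked=B G J K
Mark A: refs=null null G, marked=A B G J K
Mark C: refs=A F null, marked=A B C G J K
Mark H: refs=F null, marked=A B C G H J K
Mark F: refs=C null, marked=A B C F G H J K
Unmarked (collected): D E I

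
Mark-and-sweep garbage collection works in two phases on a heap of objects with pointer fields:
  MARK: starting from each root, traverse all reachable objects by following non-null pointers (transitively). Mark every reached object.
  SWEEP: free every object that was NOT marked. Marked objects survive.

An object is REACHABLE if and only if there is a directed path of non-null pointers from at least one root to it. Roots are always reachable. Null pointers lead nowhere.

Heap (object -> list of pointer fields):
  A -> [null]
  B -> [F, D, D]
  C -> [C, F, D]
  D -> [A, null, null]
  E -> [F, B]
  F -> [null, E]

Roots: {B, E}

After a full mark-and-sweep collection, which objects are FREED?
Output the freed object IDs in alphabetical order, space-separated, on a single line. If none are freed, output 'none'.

Roots: B E
Mark B: refs=F D D, marked=B
Mark E: refs=F B, marked=B E
Mark F: refs=null E, marked=B E F
Mark D: refs=A null null, marked=B D E F
Mark A: refs=null, marked=A B D E F
Unmarked (collected): C

Answer: C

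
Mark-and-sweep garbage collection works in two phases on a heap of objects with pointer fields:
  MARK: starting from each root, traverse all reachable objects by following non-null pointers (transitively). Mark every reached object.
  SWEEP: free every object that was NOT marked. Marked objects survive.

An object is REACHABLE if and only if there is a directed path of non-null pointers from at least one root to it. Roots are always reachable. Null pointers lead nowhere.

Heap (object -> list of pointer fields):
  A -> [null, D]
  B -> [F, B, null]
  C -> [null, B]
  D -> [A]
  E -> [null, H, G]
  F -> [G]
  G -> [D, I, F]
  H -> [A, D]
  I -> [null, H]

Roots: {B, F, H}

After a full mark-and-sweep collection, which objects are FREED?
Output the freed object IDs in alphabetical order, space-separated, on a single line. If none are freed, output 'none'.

Answer: C E

Derivation:
Roots: B F H
Mark B: refs=F B null, marked=B
Mark F: refs=G, marked=B F
Mark H: refs=A D, marked=B F H
Mark G: refs=D I F, marked=B F G H
Mark A: refs=null D, marked=A B F G H
Mark D: refs=A, marked=A B D F G H
Mark I: refs=null H, marked=A B D F G H I
Unmarked (collected): C E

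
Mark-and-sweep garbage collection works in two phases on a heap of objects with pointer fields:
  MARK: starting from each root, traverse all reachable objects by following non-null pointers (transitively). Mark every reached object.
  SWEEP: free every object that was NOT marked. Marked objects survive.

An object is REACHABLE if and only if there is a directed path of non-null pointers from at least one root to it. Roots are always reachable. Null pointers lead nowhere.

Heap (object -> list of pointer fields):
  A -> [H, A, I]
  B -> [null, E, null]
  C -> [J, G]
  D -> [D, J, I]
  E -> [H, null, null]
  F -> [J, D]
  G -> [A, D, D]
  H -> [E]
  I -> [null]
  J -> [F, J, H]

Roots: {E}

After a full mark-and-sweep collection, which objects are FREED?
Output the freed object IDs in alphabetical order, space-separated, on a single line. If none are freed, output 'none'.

Roots: E
Mark E: refs=H null null, marked=E
Mark H: refs=E, marked=E H
Unmarked (collected): A B C D F G I J

Answer: A B C D F G I J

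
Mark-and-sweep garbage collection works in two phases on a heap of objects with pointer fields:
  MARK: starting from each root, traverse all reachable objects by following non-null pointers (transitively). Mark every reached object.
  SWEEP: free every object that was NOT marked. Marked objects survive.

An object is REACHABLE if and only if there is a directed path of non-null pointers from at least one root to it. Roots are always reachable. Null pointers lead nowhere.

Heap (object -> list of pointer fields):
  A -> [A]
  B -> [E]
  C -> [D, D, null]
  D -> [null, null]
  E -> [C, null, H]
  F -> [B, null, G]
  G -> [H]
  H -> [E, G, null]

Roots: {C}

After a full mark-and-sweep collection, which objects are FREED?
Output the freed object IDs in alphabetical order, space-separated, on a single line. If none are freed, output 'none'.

Roots: C
Mark C: refs=D D null, marked=C
Mark D: refs=null null, marked=C D
Unmarked (collected): A B E F G H

Answer: A B E F G H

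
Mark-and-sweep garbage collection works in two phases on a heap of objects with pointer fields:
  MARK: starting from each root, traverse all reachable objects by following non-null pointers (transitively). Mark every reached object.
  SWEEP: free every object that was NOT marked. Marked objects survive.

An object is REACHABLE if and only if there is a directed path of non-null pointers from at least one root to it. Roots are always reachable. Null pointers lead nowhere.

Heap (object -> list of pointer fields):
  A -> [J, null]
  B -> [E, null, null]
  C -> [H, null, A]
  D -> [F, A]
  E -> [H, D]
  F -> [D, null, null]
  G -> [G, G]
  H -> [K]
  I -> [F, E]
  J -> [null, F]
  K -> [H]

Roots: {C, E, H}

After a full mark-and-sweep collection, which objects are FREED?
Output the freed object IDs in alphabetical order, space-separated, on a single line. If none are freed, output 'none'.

Roots: C E H
Mark C: refs=H null A, marked=C
Mark E: refs=H D, marked=C E
Mark H: refs=K, marked=C E H
Mark A: refs=J null, marked=A C E H
Mark D: refs=F A, marked=A C D E H
Mark K: refs=H, marked=A C D E H K
Mark J: refs=null F, marked=A C D E H J K
Mark F: refs=D null null, marked=A C D E F H J K
Unmarked (collected): B G I

Answer: B G I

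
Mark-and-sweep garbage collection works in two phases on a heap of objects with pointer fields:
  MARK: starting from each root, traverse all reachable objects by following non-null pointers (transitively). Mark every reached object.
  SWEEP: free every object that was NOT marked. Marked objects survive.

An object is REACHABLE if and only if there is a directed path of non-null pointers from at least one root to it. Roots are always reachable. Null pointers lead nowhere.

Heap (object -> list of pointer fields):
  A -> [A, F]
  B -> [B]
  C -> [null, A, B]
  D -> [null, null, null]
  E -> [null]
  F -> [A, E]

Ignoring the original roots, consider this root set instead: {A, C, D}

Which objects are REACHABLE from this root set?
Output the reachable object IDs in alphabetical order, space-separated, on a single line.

Roots: A C D
Mark A: refs=A F, marked=A
Mark C: refs=null A B, marked=A C
Mark D: refs=null null null, marked=A C D
Mark F: refs=A E, marked=A C D F
Mark B: refs=B, marked=A B C D F
Mark E: refs=null, marked=A B C D E F
Unmarked (collected): (none)

Answer: A B C D E F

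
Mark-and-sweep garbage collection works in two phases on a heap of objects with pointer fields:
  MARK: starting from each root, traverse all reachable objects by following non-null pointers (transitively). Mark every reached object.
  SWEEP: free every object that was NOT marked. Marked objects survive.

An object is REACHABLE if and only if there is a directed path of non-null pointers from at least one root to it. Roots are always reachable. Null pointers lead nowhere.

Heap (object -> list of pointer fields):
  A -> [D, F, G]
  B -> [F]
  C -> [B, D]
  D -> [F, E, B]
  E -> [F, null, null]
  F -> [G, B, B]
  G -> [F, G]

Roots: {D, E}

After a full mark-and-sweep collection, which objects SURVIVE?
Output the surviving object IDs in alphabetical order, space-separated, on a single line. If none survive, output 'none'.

Roots: D E
Mark D: refs=F E B, marked=D
Mark E: refs=F null null, marked=D E
Mark F: refs=G B B, marked=D E F
Mark B: refs=F, marked=B D E F
Mark G: refs=F G, marked=B D E F G
Unmarked (collected): A C

Answer: B D E F G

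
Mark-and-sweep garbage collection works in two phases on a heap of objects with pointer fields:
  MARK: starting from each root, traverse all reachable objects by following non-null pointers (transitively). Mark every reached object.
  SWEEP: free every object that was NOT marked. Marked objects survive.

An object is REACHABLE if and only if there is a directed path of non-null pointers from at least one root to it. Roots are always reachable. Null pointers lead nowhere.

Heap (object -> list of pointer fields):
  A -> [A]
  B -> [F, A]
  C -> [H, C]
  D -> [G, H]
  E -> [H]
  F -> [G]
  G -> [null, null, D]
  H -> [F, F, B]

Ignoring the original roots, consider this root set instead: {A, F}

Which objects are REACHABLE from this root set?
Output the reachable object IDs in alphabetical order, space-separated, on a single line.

Answer: A B D F G H

Derivation:
Roots: A F
Mark A: refs=A, marked=A
Mark F: refs=G, marked=A F
Mark G: refs=null null D, marked=A F G
Mark D: refs=G H, marked=A D F G
Mark H: refs=F F B, marked=A D F G H
Mark B: refs=F A, marked=A B D F G H
Unmarked (collected): C E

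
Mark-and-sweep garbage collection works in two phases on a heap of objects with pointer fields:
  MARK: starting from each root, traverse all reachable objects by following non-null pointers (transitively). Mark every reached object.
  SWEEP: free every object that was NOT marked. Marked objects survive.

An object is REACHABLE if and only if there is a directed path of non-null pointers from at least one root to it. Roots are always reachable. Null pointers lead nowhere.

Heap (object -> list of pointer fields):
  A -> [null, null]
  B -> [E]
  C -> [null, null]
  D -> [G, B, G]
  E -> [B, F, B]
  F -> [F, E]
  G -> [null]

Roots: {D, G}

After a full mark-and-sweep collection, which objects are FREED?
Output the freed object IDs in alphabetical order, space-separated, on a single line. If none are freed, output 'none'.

Answer: A C

Derivation:
Roots: D G
Mark D: refs=G B G, marked=D
Mark G: refs=null, marked=D G
Mark B: refs=E, marked=B D G
Mark E: refs=B F B, marked=B D E G
Mark F: refs=F E, marked=B D E F G
Unmarked (collected): A C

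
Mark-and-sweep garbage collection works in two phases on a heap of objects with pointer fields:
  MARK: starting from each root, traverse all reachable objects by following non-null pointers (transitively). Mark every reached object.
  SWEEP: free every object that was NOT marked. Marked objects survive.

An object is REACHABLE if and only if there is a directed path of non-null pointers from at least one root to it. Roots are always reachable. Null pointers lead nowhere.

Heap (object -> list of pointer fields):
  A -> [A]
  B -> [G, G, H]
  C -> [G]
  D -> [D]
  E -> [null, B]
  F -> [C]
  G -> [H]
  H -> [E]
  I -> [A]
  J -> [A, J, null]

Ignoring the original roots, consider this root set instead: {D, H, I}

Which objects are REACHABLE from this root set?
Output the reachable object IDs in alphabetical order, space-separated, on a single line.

Answer: A B D E G H I

Derivation:
Roots: D H I
Mark D: refs=D, marked=D
Mark H: refs=E, marked=D H
Mark I: refs=A, marked=D H I
Mark E: refs=null B, marked=D E H I
Mark A: refs=A, marked=A D E H I
Mark B: refs=G G H, marked=A B D E H I
Mark G: refs=H, marked=A B D E G H I
Unmarked (collected): C F J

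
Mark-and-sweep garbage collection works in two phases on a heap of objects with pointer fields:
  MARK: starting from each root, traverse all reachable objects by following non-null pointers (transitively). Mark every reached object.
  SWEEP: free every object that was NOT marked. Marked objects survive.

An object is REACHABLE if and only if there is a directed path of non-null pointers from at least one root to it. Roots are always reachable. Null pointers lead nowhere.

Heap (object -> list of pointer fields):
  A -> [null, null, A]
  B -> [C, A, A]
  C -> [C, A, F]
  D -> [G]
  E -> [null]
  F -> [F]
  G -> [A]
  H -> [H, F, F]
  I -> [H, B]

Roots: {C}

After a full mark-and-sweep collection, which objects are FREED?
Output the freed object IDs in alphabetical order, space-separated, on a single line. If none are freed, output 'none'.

Answer: B D E G H I

Derivation:
Roots: C
Mark C: refs=C A F, marked=C
Mark A: refs=null null A, marked=A C
Mark F: refs=F, marked=A C F
Unmarked (collected): B D E G H I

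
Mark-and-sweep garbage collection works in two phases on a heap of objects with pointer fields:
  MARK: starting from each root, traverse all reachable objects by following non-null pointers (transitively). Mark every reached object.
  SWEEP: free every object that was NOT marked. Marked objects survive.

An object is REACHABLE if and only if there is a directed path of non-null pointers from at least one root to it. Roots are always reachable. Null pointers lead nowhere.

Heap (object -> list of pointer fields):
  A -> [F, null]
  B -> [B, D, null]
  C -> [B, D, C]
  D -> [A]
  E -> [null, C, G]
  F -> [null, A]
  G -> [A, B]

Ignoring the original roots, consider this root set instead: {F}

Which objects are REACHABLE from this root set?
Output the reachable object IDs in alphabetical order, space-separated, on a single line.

Roots: F
Mark F: refs=null A, marked=F
Mark A: refs=F null, marked=A F
Unmarked (collected): B C D E G

Answer: A F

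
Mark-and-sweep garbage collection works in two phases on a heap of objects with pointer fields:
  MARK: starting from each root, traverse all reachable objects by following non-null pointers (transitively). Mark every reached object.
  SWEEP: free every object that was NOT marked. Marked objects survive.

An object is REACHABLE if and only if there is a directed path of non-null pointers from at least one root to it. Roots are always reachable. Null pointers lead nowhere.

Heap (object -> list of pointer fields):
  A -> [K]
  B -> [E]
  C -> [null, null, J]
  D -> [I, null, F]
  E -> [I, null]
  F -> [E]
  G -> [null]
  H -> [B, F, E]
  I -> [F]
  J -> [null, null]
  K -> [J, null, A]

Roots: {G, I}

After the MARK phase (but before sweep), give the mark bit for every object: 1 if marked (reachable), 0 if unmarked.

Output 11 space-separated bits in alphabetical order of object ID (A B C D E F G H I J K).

Answer: 0 0 0 0 1 1 1 0 1 0 0

Derivation:
Roots: G I
Mark G: refs=null, marked=G
Mark I: refs=F, marked=G I
Mark F: refs=E, marked=F G I
Mark E: refs=I null, marked=E F G I
Unmarked (collected): A B C D H J K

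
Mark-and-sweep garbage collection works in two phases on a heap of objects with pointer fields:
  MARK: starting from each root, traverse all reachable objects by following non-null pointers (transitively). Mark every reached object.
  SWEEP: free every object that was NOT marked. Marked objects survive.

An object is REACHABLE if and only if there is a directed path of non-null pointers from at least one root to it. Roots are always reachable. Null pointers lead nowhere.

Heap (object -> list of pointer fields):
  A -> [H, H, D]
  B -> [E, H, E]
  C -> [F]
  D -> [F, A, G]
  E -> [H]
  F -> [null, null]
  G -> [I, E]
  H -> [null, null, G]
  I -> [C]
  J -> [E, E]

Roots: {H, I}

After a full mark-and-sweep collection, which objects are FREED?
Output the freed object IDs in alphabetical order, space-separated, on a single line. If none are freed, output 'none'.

Roots: H I
Mark H: refs=null null G, marked=H
Mark I: refs=C, marked=H I
Mark G: refs=I E, marked=G H I
Mark C: refs=F, marked=C G H I
Mark E: refs=H, marked=C E G H I
Mark F: refs=null null, marked=C E F G H I
Unmarked (collected): A B D J

Answer: A B D J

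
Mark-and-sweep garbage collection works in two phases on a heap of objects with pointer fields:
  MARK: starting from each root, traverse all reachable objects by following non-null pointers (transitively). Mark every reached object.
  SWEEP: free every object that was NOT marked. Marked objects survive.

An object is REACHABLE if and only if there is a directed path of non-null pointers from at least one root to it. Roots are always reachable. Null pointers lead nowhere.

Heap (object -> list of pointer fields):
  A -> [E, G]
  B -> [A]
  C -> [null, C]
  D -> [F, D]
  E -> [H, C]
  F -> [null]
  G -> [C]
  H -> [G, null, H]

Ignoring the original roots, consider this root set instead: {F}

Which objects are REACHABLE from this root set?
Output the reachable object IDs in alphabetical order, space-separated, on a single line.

Answer: F

Derivation:
Roots: F
Mark F: refs=null, marked=F
Unmarked (collected): A B C D E G H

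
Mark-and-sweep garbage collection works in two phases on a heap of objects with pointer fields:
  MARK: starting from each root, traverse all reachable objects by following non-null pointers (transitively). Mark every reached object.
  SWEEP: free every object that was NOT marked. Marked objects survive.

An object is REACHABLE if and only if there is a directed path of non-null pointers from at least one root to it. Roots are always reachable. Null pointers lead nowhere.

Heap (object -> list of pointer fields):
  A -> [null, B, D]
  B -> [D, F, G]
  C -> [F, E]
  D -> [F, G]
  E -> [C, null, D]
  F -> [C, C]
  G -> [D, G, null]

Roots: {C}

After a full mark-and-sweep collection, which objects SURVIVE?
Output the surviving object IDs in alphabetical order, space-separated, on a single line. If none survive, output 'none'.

Answer: C D E F G

Derivation:
Roots: C
Mark C: refs=F E, marked=C
Mark F: refs=C C, marked=C F
Mark E: refs=C null D, marked=C E F
Mark D: refs=F G, marked=C D E F
Mark G: refs=D G null, marked=C D E F G
Unmarked (collected): A B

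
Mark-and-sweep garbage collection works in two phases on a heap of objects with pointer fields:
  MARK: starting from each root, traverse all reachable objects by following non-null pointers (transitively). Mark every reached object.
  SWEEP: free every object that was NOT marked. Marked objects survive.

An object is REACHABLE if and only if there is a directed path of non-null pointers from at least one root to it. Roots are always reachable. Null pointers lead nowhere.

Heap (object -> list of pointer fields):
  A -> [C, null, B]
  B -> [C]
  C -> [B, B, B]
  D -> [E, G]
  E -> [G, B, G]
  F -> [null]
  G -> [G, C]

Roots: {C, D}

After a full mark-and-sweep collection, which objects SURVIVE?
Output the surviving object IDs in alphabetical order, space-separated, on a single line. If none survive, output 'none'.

Roots: C D
Mark C: refs=B B B, marked=C
Mark D: refs=E G, marked=C D
Mark B: refs=C, marked=B C D
Mark E: refs=G B G, marked=B C D E
Mark G: refs=G C, marked=B C D E G
Unmarked (collected): A F

Answer: B C D E G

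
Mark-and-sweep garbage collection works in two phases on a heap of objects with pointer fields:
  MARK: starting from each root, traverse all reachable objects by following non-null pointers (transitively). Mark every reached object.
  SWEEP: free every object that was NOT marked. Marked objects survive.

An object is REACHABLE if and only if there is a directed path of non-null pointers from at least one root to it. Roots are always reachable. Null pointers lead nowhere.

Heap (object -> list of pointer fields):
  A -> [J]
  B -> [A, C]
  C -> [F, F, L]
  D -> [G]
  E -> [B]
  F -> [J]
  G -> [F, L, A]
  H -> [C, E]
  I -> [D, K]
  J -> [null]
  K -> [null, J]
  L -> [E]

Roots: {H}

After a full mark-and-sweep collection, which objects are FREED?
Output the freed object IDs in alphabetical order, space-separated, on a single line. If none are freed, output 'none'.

Answer: D G I K

Derivation:
Roots: H
Mark H: refs=C E, marked=H
Mark C: refs=F F L, marked=C H
Mark E: refs=B, marked=C E H
Mark F: refs=J, marked=C E F H
Mark L: refs=E, marked=C E F H L
Mark B: refs=A C, marked=B C E F H L
Mark J: refs=null, marked=B C E F H J L
Mark A: refs=J, marked=A B C E F H J L
Unmarked (collected): D G I K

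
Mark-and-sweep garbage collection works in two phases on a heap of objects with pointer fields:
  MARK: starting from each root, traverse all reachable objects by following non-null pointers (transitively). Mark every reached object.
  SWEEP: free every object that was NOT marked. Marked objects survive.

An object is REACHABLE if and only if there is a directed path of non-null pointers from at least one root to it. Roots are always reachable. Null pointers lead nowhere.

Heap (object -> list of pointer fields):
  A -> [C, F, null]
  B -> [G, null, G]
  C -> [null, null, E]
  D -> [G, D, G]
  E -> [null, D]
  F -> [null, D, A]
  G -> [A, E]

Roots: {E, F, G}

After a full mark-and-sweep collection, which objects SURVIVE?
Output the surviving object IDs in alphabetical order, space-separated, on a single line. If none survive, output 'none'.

Answer: A C D E F G

Derivation:
Roots: E F G
Mark E: refs=null D, marked=E
Mark F: refs=null D A, marked=E F
Mark G: refs=A E, marked=E F G
Mark D: refs=G D G, marked=D E F G
Mark A: refs=C F null, marked=A D E F G
Mark C: refs=null null E, marked=A C D E F G
Unmarked (collected): B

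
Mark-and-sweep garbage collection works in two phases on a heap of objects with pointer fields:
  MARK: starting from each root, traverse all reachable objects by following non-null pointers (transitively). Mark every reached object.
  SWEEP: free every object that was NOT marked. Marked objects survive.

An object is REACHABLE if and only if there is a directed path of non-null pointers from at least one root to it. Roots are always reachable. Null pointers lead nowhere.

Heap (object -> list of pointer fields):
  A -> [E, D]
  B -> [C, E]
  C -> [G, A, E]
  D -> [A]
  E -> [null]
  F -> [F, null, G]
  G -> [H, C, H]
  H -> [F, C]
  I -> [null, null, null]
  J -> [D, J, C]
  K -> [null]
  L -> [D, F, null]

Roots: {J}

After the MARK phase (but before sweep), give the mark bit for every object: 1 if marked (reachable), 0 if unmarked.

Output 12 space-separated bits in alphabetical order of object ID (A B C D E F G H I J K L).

Answer: 1 0 1 1 1 1 1 1 0 1 0 0

Derivation:
Roots: J
Mark J: refs=D J C, marked=J
Mark D: refs=A, marked=D J
Mark C: refs=G A E, marked=C D J
Mark A: refs=E D, marked=A C D J
Mark G: refs=H C H, marked=A C D G J
Mark E: refs=null, marked=A C D E G J
Mark H: refs=F C, marked=A C D E G H J
Mark F: refs=F null G, marked=A C D E F G H J
Unmarked (collected): B I K L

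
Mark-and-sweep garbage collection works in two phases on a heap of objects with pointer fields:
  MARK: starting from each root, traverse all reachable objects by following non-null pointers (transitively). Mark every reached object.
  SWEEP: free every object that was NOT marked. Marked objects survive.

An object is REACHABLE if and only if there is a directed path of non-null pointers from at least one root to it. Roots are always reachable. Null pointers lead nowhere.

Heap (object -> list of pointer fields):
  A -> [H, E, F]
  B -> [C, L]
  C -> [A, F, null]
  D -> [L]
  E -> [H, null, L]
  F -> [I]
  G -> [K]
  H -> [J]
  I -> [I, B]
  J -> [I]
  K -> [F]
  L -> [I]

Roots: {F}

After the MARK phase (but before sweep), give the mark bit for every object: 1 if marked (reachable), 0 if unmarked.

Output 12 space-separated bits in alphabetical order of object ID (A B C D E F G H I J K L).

Answer: 1 1 1 0 1 1 0 1 1 1 0 1

Derivation:
Roots: F
Mark F: refs=I, marked=F
Mark I: refs=I B, marked=F I
Mark B: refs=C L, marked=B F I
Mark C: refs=A F null, marked=B C F I
Mark L: refs=I, marked=B C F I L
Mark A: refs=H E F, marked=A B C F I L
Mark H: refs=J, marked=A B C F H I L
Mark E: refs=H null L, marked=A B C E F H I L
Mark J: refs=I, marked=A B C E F H I J L
Unmarked (collected): D G K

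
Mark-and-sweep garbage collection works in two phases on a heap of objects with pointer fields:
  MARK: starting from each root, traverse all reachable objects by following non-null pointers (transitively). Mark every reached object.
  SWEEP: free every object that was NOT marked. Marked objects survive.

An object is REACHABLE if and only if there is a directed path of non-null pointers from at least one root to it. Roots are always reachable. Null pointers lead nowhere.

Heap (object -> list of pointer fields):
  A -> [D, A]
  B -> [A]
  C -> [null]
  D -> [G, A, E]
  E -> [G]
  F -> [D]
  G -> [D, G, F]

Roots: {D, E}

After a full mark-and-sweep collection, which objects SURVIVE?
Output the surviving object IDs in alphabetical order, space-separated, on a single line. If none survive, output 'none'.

Answer: A D E F G

Derivation:
Roots: D E
Mark D: refs=G A E, marked=D
Mark E: refs=G, marked=D E
Mark G: refs=D G F, marked=D E G
Mark A: refs=D A, marked=A D E G
Mark F: refs=D, marked=A D E F G
Unmarked (collected): B C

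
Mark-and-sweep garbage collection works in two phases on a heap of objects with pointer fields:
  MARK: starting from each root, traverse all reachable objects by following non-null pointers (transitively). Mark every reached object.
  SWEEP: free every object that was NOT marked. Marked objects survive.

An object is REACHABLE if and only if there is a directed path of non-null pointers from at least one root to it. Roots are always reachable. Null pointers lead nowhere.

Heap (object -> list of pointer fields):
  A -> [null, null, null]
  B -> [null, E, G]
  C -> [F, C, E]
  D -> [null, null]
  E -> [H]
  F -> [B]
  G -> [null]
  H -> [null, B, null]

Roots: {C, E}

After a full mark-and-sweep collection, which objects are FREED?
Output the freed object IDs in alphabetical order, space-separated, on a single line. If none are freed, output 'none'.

Roots: C E
Mark C: refs=F C E, marked=C
Mark E: refs=H, marked=C E
Mark F: refs=B, marked=C E F
Mark H: refs=null B null, marked=C E F H
Mark B: refs=null E G, marked=B C E F H
Mark G: refs=null, marked=B C E F G H
Unmarked (collected): A D

Answer: A D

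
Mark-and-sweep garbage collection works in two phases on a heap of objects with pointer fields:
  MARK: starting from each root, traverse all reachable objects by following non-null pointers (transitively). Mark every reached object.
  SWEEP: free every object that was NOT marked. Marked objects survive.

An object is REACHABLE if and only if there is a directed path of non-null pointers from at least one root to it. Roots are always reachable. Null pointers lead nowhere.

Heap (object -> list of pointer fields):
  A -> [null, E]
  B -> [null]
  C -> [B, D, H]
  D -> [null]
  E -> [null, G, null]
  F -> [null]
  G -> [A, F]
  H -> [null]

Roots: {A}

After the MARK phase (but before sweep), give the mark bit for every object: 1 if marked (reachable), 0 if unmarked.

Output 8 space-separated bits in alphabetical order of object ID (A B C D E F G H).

Roots: A
Mark A: refs=null E, marked=A
Mark E: refs=null G null, marked=A E
Mark G: refs=A F, marked=A E G
Mark F: refs=null, marked=A E F G
Unmarked (collected): B C D H

Answer: 1 0 0 0 1 1 1 0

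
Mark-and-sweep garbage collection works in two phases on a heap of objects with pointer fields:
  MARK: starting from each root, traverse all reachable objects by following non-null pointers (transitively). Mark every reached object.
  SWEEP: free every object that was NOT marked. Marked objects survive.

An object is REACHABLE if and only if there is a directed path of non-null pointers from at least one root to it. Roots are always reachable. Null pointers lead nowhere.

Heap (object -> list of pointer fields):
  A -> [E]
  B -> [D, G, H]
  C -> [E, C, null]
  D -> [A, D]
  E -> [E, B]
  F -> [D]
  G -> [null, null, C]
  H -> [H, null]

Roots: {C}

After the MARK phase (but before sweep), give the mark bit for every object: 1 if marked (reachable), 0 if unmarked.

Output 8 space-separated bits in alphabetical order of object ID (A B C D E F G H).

Roots: C
Mark C: refs=E C null, marked=C
Mark E: refs=E B, marked=C E
Mark B: refs=D G H, marked=B C E
Mark D: refs=A D, marked=B C D E
Mark G: refs=null null C, marked=B C D E G
Mark H: refs=H null, marked=B C D E G H
Mark A: refs=E, marked=A B C D E G H
Unmarked (collected): F

Answer: 1 1 1 1 1 0 1 1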